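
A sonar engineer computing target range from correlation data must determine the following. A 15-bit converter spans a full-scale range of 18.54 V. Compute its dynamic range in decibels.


Dynamic range from full-scale to LSB:
V_min = V_max / 2^bits = 18.54 / 2^15
DR = 20 * log10(V_max / V_min)
   = 20 * log10(2^15)
   = 20 * 15 * log10(2)
   = 90.31 dB

90.31 dB


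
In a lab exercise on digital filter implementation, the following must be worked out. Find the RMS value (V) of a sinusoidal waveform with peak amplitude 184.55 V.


RMS voltage for a sinusoidal waveform:
V_rms = V_peak / sqrt(2)
      = 184.55 / 1.414214
      = 130.497 V

130.497 V


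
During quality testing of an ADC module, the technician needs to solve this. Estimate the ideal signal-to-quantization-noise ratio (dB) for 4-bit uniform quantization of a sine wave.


Theoretical SNR for a full-scale sinusoid:
SNR = 6.02 * N + 1.76
    = 6.02 * 4 + 1.76
    = 24.08 + 1.76
    = 25.84 dB

25.84 dB


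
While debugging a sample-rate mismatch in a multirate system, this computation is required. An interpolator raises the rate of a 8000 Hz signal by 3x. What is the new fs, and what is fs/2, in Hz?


Step 1 — output sample rate after interpolation by L:
fs_out = L * fs_in = 3 * 8000 = 24000 Hz

Step 2 — Nyquist frequency of the output stream:
f_Nyq = fs_out / 2 = 24000 / 2 = 12000.0 Hz

fs_out = 24000 Hz; f_Nyquist = 12000.0 Hz


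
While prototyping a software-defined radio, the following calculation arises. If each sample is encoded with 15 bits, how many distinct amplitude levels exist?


Number of quantization levels = 2^N
= 2^15
= 32768

32768


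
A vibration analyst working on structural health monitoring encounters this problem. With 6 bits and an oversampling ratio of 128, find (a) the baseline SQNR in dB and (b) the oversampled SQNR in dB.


Step 1 — baseline SQNR at Nyquist:
SQNR_base = 6.02*N + 1.76
          = 6.02*6 + 1.76
          = 37.88 dB

Step 2 — oversampling processing gain:
G = 10*log10(OSR) = 10*log10(128) = 21.07 dB

Step 3 — total:
SQNR_total = 37.88 + 21.07 = 58.95 dB

Base SQNR = 37.88 dB; oversampled SQNR = 58.95 dB


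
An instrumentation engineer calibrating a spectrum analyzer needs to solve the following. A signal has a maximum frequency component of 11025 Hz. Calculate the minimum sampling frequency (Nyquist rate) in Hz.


The Nyquist rate is twice the maximum frequency component.
fs_min = 2 * fmax
      = 2 * 11025
      = 22050 Hz

22050


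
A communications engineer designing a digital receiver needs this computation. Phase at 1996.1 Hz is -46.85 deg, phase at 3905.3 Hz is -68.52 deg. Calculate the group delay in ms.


Group delay from phase difference:
tau = -d(phi)/d(omega)
d(phi) = -21.67 deg = -0.378213 rad
d(omega) = 2*pi*(3905.3 - 1996.1) = 11995.8574 rad/s
tau = -(-0.378213) / 11995.8574
    = 0.0315 ms

0.0315 ms


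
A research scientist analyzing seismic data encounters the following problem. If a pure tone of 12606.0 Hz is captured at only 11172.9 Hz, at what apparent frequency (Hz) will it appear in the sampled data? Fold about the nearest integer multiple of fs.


Compute the nearest integer multiple of fs to the signal:
n = round(12606.0 / 11172.9) = 1
f_alias = |12606.0 - 1 * 11172.9|
        = |12606.0 - 11172.9|
        = 1433.1 Hz

1433.1


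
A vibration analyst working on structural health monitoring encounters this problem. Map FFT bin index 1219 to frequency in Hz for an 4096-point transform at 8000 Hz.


Frequency of DFT bin k:
f_k = k * fs / N
    = 1219 * 8000 / 4096
    = 9752000 / 4096
    = 2380.859 Hz

2380.859 Hz


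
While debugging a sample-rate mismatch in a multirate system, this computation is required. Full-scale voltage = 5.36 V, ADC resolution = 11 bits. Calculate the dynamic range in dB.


Dynamic range from full-scale to LSB:
V_min = V_max / 2^bits = 5.36 / 2^11
DR = 20 * log10(V_max / V_min)
   = 20 * log10(2^11)
   = 20 * 11 * log10(2)
   = 66.23 dB

66.23 dB


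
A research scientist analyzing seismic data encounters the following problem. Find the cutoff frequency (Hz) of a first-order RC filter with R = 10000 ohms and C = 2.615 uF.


Cutoff frequency of a first-order RC filter:
fc = 1 / (2 * pi * R * C)
C = 2.615 uF = 2.615e-06 F
fc = 1 / (2 * pi * 10000 * 2.615e-06)
   = 1 / 0.16430529578275
   = 6.086231 Hz

6.086231 Hz


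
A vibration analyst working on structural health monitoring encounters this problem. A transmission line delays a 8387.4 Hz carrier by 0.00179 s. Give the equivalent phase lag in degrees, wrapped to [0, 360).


Phase shift from frequency and time delay:
phi = 360 * f * t_delay
    = 360 * 8387.4 * 0.00179
    = 5404.84 degrees
    mod 360 = 4.84 degrees

4.84 degrees


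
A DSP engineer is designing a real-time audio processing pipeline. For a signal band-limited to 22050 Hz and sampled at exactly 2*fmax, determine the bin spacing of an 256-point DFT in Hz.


Step 1 — Nyquist sampling rate:
fs = 2 * fmax = 2 * 22050 = 44100 Hz

Step 2 — DFT bin spacing:
df = fs / N = 44100 / 256 = 172.2656 Hz

172.2656 Hz


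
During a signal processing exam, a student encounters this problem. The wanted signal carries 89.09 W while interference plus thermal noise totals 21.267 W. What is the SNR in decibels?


SNR in decibels:
SNR = 10 * log10(Ps / Pn)
    = 10 * log10(89.09 / 21.267)
    = 10 * log10(4.1891)
    = 10 * 0.6221
    = 6.22 dB

6.22 dB


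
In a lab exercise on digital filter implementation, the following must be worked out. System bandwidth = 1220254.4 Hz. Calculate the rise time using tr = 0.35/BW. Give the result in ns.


Rise time from bandwidth relationship:
tr = 0.35 / BW
   = 0.35 / 1220254.4
   = 2.868254357e-07 s
   = 286.8254 ns

286.8254 ns


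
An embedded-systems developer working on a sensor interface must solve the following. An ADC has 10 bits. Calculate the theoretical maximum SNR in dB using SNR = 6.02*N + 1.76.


Theoretical SNR for a full-scale sinusoid:
SNR = 6.02 * N + 1.76
    = 6.02 * 10 + 1.76
    = 60.2 + 1.76
    = 61.96 dB

61.96 dB


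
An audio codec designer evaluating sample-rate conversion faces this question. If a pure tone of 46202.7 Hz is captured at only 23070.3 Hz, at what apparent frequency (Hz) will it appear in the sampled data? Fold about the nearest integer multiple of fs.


Compute the nearest integer multiple of fs to the signal:
n = round(46202.7 / 23070.3) = 2
f_alias = |46202.7 - 2 * 23070.3|
        = |46202.7 - 46140.6|
        = 62.1 Hz

62.1


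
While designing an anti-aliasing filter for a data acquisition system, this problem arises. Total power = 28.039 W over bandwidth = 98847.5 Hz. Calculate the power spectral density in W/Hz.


Power spectral density:
PSD = P / BW
    = 28.039 / 98847.5
    = 0.00028366 W/Hz

0.00028366 W/Hz


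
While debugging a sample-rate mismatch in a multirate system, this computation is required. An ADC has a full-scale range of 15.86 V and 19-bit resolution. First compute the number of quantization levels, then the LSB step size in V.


Step 1 — number of quantization levels:
L = 2^N = 2^19 = 524288

Step 2 — LSB step size:
delta = Vfs / L
      = 15.86 / 524288
      = 3.025e-05 V

Levels = 524288; step size = 3.025e-05 V


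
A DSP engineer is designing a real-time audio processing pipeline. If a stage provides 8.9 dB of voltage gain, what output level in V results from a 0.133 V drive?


Output voltage from dB gain:
V_out = V_in * 10^(gain_dB / 20)
      = 0.133 * 10^(8.9 / 20)
      = 0.133 * 2.786121
      = 0.3706 V

0.3706 V


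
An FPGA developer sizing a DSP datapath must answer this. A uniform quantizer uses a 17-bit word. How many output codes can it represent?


Number of quantization levels = 2^N
= 2^17
= 131072

131072


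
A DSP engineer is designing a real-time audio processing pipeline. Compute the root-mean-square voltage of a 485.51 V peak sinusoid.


RMS voltage for a sinusoidal waveform:
V_rms = V_peak / sqrt(2)
      = 485.51 / 1.414214
      = 343.307 V

343.307 V


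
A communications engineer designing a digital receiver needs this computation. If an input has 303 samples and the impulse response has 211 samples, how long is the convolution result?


Linear convolution output length:
L = N + M - 1
  = 303 + 211 - 1
  = 513 samples

513


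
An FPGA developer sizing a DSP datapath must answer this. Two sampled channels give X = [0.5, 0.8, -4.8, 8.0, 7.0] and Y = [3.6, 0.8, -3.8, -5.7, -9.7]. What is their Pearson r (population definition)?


Pearson correlation coefficient (population):
r = cov(X,Y) / (std(X) * std(Y))
Mean X = 2.3, Mean Y = -2.96
Cov(X,Y) = -11.756
Std(X) = 4.700638, Std(Y) = 4.707696
r = -0.5312

-0.5312


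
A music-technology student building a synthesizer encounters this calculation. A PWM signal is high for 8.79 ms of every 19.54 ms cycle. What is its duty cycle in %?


Duty cycle as a percentage:
DC = (t_on / T) * 100
   = (8.79 / 19.54) * 100
   = 0.449846 * 100
   = 44.98 %

44.98 %


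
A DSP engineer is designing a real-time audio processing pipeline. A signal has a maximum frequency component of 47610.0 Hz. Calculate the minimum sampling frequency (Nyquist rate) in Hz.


The Nyquist rate is twice the maximum frequency component.
fs_min = 2 * fmax
      = 2 * 47610.0
      = 95220.0 Hz

95220.0


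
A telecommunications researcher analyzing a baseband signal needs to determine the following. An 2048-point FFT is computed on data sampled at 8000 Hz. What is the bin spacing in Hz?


DFT frequency resolution:
df = fs / N
   = 8000 / 2048
   = 3.9062 Hz

3.9062 Hz


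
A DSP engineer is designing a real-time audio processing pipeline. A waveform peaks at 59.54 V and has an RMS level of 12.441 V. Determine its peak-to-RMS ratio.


Crest factor is the ratio of peak to RMS:
CF = V_peak / V_rms
   = 59.54 / 12.441
   = 4.7858

4.7858


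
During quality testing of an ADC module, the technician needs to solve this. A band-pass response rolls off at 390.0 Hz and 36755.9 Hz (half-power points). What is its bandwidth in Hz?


Bandwidth is the difference of -3dB frequencies:
BW = f_high - f_low
   = 36755.9 - 390.0
   = 36365.9 Hz

36365.9 Hz


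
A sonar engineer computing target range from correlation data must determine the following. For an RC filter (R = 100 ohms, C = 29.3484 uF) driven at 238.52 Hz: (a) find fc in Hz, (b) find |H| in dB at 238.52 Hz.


Step 1 — cutoff frequency:
fc = 1 / (2*pi*R*C)
C = 29.3484 uF = 2.93484e-05 F
fc = 1 / (2*pi*100*2.93484e-05)
   = 54.2295 Hz

Step 2 — magnitude at f = 238.52 Hz:
|H(f)| = 1 / sqrt(1 + (f/fc)^2)
f/fc = 238.52 / 54.2295 = 4.398344
|H| = 1 / sqrt(1 + 19.34543) = 0.2217004
|H|_dB = 20*log10(0.2217004) = -13.08 dB

fc = 54.2295 Hz; |H(238.52 Hz)| = -13.08 dB


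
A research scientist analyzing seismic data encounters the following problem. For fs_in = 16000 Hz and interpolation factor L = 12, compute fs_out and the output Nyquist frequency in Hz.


Step 1 — output sample rate after interpolation by L:
fs_out = L * fs_in = 12 * 16000 = 192000 Hz

Step 2 — Nyquist frequency of the output stream:
f_Nyq = fs_out / 2 = 192000 / 2 = 96000.0 Hz

fs_out = 192000 Hz; f_Nyquist = 96000.0 Hz


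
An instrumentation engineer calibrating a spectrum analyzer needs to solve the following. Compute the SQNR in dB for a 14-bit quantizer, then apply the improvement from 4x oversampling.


Step 1 — baseline SQNR at Nyquist:
SQNR_base = 6.02*N + 1.76
          = 6.02*14 + 1.76
          = 86.04 dB

Step 2 — oversampling processing gain:
G = 10*log10(OSR) = 10*log10(4) = 6.02 dB

Step 3 — total:
SQNR_total = 86.04 + 6.02 = 92.06 dB

Base SQNR = 86.04 dB; oversampled SQNR = 92.06 dB


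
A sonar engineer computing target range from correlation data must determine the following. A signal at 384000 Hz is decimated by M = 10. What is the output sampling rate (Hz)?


Decimation reduces the sample rate:
fs_out = fs_in / M
       = 384000 / 10
       = 38400.0 Hz

38400.0 Hz


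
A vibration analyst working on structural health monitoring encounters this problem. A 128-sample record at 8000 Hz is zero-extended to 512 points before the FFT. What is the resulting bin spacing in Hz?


Frequency resolution after zero-padding:
N_padded = 128 * 4 = 512
df = fs / N_padded
   = 8000 / 512
   = 15.625 Hz

15.625 Hz


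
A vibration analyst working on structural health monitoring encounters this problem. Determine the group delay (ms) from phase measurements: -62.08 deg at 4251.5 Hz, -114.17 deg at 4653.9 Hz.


Group delay from phase difference:
tau = -d(phi)/d(omega)
d(phi) = -52.09 deg = -0.909142 rad
d(omega) = 2*pi*(4653.9 - 4251.5) = 2528.3538 rad/s
tau = -(-0.909142) / 2528.3538
    = 0.3596 ms

0.3596 ms


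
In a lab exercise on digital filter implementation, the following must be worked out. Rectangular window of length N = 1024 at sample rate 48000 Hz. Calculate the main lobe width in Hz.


Main lobe width for a rectangular window:
Width = 2 * fs / N
      = 2 * 48000 / 1024
      = 96000 / 1024
      = 93.75 Hz

93.75 Hz


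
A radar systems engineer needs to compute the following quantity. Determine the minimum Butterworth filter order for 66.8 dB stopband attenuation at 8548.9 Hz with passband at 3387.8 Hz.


Butterworth filter order formula:
n = log10(10^(A/10) - 1) / (2 * log10(f_stop/f_pass))
10^(66.8/10) - 1 = 4786299.9232
f_stop/f_pass = 8548.9 / 3387.8 = 2.5234
n = 8.3086 -> ceil = 9

9


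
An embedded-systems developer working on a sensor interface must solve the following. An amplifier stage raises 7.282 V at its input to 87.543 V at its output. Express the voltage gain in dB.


Voltage gain in dB:
G = 20 * log10(Vout / Vin)
  = 20 * log10(87.543 / 7.282)
  = 20 * log10(12.021835)
  = 20 * 1.079971
  = 21.6 dB

21.6 dB


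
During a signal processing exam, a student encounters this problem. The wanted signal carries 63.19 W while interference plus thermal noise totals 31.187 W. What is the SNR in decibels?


SNR in decibels:
SNR = 10 * log10(Ps / Pn)
    = 10 * log10(63.19 / 31.187)
    = 10 * log10(2.0262)
    = 10 * 0.3067
    = 3.07 dB

3.07 dB


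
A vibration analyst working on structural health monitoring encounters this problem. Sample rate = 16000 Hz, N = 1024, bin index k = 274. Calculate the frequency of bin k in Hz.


Frequency of DFT bin k:
f_k = k * fs / N
    = 274 * 16000 / 1024
    = 4384000 / 1024
    = 4281.25 Hz

4281.25 Hz


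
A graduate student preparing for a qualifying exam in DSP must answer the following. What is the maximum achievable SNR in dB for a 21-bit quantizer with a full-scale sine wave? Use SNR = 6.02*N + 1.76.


Theoretical SNR for a full-scale sinusoid:
SNR = 6.02 * N + 1.76
    = 6.02 * 21 + 1.76
    = 126.42 + 1.76
    = 128.18 dB

128.18 dB


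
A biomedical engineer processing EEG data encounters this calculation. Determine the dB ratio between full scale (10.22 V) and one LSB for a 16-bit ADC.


Dynamic range from full-scale to LSB:
V_min = V_max / 2^bits = 10.22 / 2^16
DR = 20 * log10(V_max / V_min)
   = 20 * log10(2^16)
   = 20 * 16 * log10(2)
   = 96.33 dB

96.33 dB


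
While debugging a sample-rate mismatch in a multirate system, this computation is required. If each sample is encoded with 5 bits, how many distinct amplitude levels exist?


Number of quantization levels = 2^N
= 2^5
= 32

32


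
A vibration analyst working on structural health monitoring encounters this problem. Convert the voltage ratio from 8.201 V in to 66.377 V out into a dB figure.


Voltage gain in dB:
G = 20 * log10(Vout / Vin)
  = 20 * log10(66.377 / 8.201)
  = 20 * log10(8.093769)
  = 20 * 0.908151
  = 18.16 dB

18.16 dB


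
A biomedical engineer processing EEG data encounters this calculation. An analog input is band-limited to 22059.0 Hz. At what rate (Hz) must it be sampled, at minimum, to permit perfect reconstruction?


The Nyquist rate is twice the maximum frequency component.
fs_min = 2 * fmax
      = 2 * 22059.0
      = 44118.0 Hz

44118.0


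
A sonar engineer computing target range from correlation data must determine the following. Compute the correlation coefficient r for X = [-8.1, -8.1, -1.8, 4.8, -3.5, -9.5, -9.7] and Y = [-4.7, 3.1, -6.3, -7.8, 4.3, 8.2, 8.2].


Pearson correlation coefficient (population):
r = cov(X,Y) / (std(X) * std(Y))
Mean X = -5.1286, Mean Y = 0.7143
Cov(X,Y) = -22.855306
Std(X) = 4.927681, Std(Y) = 6.342921
r = -0.7312

-0.7312


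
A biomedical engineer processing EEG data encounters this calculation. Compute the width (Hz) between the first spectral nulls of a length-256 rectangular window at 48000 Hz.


Main lobe width for a rectangular window:
Width = 2 * fs / N
      = 2 * 48000 / 256
      = 96000 / 256
      = 375.0 Hz

375.0 Hz


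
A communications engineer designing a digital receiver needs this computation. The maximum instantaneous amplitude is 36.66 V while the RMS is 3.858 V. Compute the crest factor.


Crest factor is the ratio of peak to RMS:
CF = V_peak / V_rms
   = 36.66 / 3.858
   = 9.5023

9.5023


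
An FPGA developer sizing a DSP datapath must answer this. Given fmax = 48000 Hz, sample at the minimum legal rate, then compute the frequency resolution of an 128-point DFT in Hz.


Step 1 — Nyquist sampling rate:
fs = 2 * fmax = 2 * 48000 = 96000 Hz

Step 2 — DFT bin spacing:
df = fs / N = 96000 / 128 = 750.0 Hz

750.0 Hz


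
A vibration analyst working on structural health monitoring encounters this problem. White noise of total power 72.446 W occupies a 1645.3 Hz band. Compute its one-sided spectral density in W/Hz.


Power spectral density:
PSD = P / BW
    = 72.446 / 1645.3
    = 0.04403209 W/Hz

0.04403209 W/Hz


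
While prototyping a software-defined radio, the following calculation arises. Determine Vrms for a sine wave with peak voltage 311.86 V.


RMS voltage for a sinusoidal waveform:
V_rms = V_peak / sqrt(2)
      = 311.86 / 1.414214
      = 220.518 V

220.518 V


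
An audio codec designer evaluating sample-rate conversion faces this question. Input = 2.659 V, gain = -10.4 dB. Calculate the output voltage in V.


Output voltage from dB gain:
V_out = V_in * 10^(gain_dB / 20)
      = 2.659 * 10^(-10.4 / 20)
      = 2.659 * 0.301995
      = 0.803 V

0.803 V


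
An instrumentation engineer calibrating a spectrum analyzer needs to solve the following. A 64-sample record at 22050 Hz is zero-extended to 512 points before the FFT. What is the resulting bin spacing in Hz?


Frequency resolution after zero-padding:
N_padded = 64 * 8 = 512
df = fs / N_padded
   = 22050 / 512
   = 43.0664 Hz

43.0664 Hz


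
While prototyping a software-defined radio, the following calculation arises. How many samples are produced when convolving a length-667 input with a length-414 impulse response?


Linear convolution output length:
L = N + M - 1
  = 667 + 414 - 1
  = 1080 samples

1080


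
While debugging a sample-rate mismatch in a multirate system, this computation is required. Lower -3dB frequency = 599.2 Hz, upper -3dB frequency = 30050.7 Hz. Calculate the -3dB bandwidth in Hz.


Bandwidth is the difference of -3dB frequencies:
BW = f_high - f_low
   = 30050.7 - 599.2
   = 29451.5 Hz

29451.5 Hz


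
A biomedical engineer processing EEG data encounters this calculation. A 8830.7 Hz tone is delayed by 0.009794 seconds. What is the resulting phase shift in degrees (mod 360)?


Phase shift from frequency and time delay:
phi = 360 * f * t_delay
    = 360 * 8830.7 * 0.009794
    = 31135.64 degrees
    mod 360 = 175.64 degrees

175.64 degrees


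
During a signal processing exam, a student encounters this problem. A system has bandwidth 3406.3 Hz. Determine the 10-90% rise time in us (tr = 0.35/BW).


Rise time from bandwidth relationship:
tr = 0.35 / BW
   = 0.35 / 3406.3
   = 0.0001027507853 s
   = 102.7508 us

102.7508 us


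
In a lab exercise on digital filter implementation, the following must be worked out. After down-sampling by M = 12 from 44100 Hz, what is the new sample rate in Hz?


Decimation reduces the sample rate:
fs_out = fs_in / M
       = 44100 / 12
       = 3675.0 Hz

3675.0 Hz


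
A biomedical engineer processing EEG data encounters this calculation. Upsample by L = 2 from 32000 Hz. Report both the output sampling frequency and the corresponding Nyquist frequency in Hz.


Step 1 — output sample rate after interpolation by L:
fs_out = L * fs_in = 2 * 32000 = 64000 Hz

Step 2 — Nyquist frequency of the output stream:
f_Nyq = fs_out / 2 = 64000 / 2 = 32000.0 Hz

fs_out = 64000 Hz; f_Nyquist = 32000.0 Hz


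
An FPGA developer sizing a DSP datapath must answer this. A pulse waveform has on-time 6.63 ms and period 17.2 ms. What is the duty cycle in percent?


Duty cycle as a percentage:
DC = (t_on / T) * 100
   = (6.63 / 17.2) * 100
   = 0.385465 * 100
   = 38.55 %

38.55 %


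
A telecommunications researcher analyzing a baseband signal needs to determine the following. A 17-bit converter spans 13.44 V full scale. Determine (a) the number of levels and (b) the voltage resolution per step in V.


Step 1 — number of quantization levels:
L = 2^N = 2^17 = 131072

Step 2 — LSB step size:
delta = Vfs / L
      = 13.44 / 131072
      = 0.00010254 V

Levels = 131072; step size = 0.00010254 V


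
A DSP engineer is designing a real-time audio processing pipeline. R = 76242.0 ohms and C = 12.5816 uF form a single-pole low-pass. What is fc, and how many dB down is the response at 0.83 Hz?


Step 1 — cutoff frequency:
fc = 1 / (2*pi*R*C)
C = 12.5816 uF = 1.25816e-05 F
fc = 1 / (2*pi*76242.0*1.25816e-05)
   = 0.165917 Hz

Step 2 — magnitude at f = 0.83 Hz:
|H(f)| = 1 / sqrt(1 + (f/fc)^2)
f/fc = 0.83 / 0.165917 = 5.002501
|H| = 1 / sqrt(1 + 25.025016) = 0.1960219
|H|_dB = 20*log10(0.1960219) = -14.15 dB

fc = 0.165917 Hz; |H(0.83 Hz)| = -14.15 dB


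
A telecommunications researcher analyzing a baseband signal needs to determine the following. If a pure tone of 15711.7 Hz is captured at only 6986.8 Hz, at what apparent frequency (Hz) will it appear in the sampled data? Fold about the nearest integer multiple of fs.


Compute the nearest integer multiple of fs to the signal:
n = round(15711.7 / 6986.8) = 2
f_alias = |15711.7 - 2 * 6986.8|
        = |15711.7 - 13973.6|
        = 1738.1 Hz

1738.1


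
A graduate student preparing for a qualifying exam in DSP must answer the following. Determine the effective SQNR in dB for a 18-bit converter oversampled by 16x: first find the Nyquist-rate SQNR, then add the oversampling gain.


Step 1 — baseline SQNR at Nyquist:
SQNR_base = 6.02*N + 1.76
          = 6.02*18 + 1.76
          = 110.12 dB

Step 2 — oversampling processing gain:
G = 10*log10(OSR) = 10*log10(16) = 12.04 dB

Step 3 — total:
SQNR_total = 110.12 + 12.04 = 122.16 dB

Base SQNR = 110.12 dB; oversampled SQNR = 122.16 dB


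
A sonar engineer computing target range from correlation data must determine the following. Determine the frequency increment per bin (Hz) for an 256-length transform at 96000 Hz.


DFT frequency resolution:
df = fs / N
   = 96000 / 256
   = 375.0 Hz

375.0 Hz


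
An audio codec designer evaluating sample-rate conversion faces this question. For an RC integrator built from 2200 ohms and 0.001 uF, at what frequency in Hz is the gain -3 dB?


Cutoff frequency of a first-order RC filter:
fc = 1 / (2 * pi * R * C)
C = 0.001 uF = 1e-09 F
fc = 1 / (2 * pi * 2200 * 1e-09)
   = 1 / 1.3823007675795e-05
   = 72343.155951 Hz

72343.155951 Hz


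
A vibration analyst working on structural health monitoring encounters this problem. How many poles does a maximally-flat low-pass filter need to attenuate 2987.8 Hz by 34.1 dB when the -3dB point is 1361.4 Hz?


Butterworth filter order formula:
n = log10(10^(A/10) - 1) / (2 * log10(f_stop/f_pass))
10^(34.1/10) - 1 = 2569.3958
f_stop/f_pass = 2987.8 / 1361.4 = 2.1947
n = 4.9944 -> ceil = 5

5


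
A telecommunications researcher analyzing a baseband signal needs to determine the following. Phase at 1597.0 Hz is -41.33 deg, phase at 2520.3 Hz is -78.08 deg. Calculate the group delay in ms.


Group delay from phase difference:
tau = -d(phi)/d(omega)
d(phi) = -36.75 deg = -0.641409 rad
d(omega) = 2*pi*(2520.3 - 1597.0) = 5801.265 rad/s
tau = -(-0.641409) / 5801.265
    = 0.1106 ms

0.1106 ms


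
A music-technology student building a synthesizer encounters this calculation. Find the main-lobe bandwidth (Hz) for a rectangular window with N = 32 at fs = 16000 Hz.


Main lobe width for a rectangular window:
Width = 2 * fs / N
      = 2 * 16000 / 32
      = 32000 / 32
      = 1000.0 Hz

1000.0 Hz


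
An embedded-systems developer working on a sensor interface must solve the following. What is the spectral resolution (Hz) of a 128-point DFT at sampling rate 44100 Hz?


DFT frequency resolution:
df = fs / N
   = 44100 / 128
   = 344.5312 Hz

344.5312 Hz


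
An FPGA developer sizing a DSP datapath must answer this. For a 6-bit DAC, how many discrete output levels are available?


Number of quantization levels = 2^N
= 2^6
= 64

64


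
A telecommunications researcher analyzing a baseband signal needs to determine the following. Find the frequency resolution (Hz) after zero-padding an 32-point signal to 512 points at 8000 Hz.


Frequency resolution after zero-padding:
N_padded = 32 * 16 = 512
df = fs / N_padded
   = 8000 / 512
   = 15.625 Hz

15.625 Hz


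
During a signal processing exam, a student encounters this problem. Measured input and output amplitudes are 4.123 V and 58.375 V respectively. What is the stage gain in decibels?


Voltage gain in dB:
G = 20 * log10(Vout / Vin)
  = 20 * log10(58.375 / 4.123)
  = 20 * log10(14.15838)
  = 20 * 1.151014
  = 23.02 dB

23.02 dB


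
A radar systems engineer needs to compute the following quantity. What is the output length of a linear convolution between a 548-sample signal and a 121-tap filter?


Linear convolution output length:
L = N + M - 1
  = 548 + 121 - 1
  = 668 samples

668


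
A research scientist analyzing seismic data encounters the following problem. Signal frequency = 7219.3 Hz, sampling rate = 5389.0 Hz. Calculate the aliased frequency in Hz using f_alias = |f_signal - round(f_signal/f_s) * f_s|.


Compute the nearest integer multiple of fs to the signal:
n = round(7219.3 / 5389.0) = 1
f_alias = |7219.3 - 1 * 5389.0|
        = |7219.3 - 5389.0|
        = 1830.3 Hz

1830.3


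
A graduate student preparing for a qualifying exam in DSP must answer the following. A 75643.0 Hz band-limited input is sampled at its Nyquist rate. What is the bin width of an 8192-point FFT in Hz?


Step 1 — Nyquist sampling rate:
fs = 2 * fmax = 2 * 75643.0 = 151286.0 Hz

Step 2 — DFT bin spacing:
df = fs / N = 151286.0 / 8192 = 18.4675 Hz

18.4675 Hz


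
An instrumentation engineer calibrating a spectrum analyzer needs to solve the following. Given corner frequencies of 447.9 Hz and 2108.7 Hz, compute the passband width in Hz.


Bandwidth is the difference of -3dB frequencies:
BW = f_high - f_low
   = 2108.7 - 447.9
   = 1660.8 Hz

1660.8 Hz


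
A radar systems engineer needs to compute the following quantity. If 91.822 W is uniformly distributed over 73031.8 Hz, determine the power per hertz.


Power spectral density:
PSD = P / BW
    = 91.822 / 73031.8
    = 0.00125729 W/Hz

0.00125729 W/Hz


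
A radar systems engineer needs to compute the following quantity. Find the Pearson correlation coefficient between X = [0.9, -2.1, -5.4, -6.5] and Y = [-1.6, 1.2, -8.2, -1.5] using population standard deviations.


Pearson correlation coefficient (population):
r = cov(X,Y) / (std(X) * std(Y))
Mean X = -3.275, Mean Y = -2.525
Cov(X,Y) = 4.248125
Std(X) = 2.903769, Std(Y) = 3.463651
r = 0.4224

0.4224


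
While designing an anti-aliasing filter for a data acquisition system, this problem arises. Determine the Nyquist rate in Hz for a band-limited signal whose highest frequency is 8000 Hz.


The Nyquist rate is twice the maximum frequency component.
fs_min = 2 * fmax
      = 2 * 8000
      = 16000 Hz

16000


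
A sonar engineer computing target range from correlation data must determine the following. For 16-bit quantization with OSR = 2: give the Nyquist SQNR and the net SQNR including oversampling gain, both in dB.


Step 1 — baseline SQNR at Nyquist:
SQNR_base = 6.02*N + 1.76
          = 6.02*16 + 1.76
          = 98.08 dB

Step 2 — oversampling processing gain:
G = 10*log10(OSR) = 10*log10(2) = 3.01 dB

Step 3 — total:
SQNR_total = 98.08 + 3.01 = 101.09 dB

Base SQNR = 98.08 dB; oversampled SQNR = 101.09 dB


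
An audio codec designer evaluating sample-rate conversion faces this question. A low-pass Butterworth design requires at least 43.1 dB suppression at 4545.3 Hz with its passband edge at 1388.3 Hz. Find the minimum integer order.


Butterworth filter order formula:
n = log10(10^(A/10) - 1) / (2 * log10(f_stop/f_pass))
10^(43.1/10) - 1 = 20416.3794
f_stop/f_pass = 4545.3 / 1388.3 = 3.274
n = 4.1838 -> ceil = 5

5


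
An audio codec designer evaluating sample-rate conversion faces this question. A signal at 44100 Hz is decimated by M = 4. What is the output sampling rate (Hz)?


Decimation reduces the sample rate:
fs_out = fs_in / M
       = 44100 / 4
       = 11025.0 Hz

11025.0 Hz


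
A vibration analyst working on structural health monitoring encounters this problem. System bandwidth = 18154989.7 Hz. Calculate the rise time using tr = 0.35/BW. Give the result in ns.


Rise time from bandwidth relationship:
tr = 0.35 / BW
   = 0.35 / 18154989.7
   = 1.927844663e-08 s
   = 19.2784 ns

19.2784 ns


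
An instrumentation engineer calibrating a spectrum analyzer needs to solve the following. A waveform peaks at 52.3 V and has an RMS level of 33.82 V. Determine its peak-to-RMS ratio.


Crest factor is the ratio of peak to RMS:
CF = V_peak / V_rms
   = 52.3 / 33.82
   = 1.5464

1.5464


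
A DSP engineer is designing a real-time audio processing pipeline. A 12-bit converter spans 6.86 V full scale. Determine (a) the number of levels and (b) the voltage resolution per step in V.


Step 1 — number of quantization levels:
L = 2^N = 2^12 = 4096

Step 2 — LSB step size:
delta = Vfs / L
      = 6.86 / 4096
      = 0.0016748 V

Levels = 4096; step size = 0.0016748 V


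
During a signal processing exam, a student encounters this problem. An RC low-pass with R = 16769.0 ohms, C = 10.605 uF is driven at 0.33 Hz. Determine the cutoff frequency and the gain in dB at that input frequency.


Step 1 — cutoff frequency:
fc = 1 / (2*pi*R*C)
C = 10.605 uF = 1.0605e-05 F
fc = 1 / (2*pi*16769.0*1.0605e-05)
   = 0.894957 Hz

Step 2 — magnitude at f = 0.33 Hz:
|H(f)| = 1 / sqrt(1 + (f/fc)^2)
f/fc = 0.33 / 0.894957 = 0.368733
|H| = 1 / sqrt(1 + 0.135964) = 0.9382481
|H|_dB = 20*log10(0.9382481) = -0.55 dB

fc = 0.894957 Hz; |H(0.33 Hz)| = -0.55 dB


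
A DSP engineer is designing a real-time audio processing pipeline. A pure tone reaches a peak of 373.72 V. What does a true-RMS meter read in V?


RMS voltage for a sinusoidal waveform:
V_rms = V_peak / sqrt(2)
      = 373.72 / 1.414214
      = 264.26 V

264.26 V


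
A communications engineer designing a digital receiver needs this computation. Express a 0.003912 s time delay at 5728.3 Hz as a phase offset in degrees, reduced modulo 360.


Phase shift from frequency and time delay:
phi = 360 * f * t_delay
    = 360 * 5728.3 * 0.003912
    = 8067.28 degrees
    mod 360 = 147.28 degrees

147.28 degrees


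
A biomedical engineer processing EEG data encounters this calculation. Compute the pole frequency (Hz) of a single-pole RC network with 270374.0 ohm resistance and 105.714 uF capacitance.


Cutoff frequency of a first-order RC filter:
fc = 1 / (2 * pi * R * C)
C = 105.714 uF = 0.000105714 F
fc = 1 / (2 * pi * 270374.0 * 0.000105714)
   = 1 / 179.58799444574
   = 0.005568 Hz

0.005568 Hz


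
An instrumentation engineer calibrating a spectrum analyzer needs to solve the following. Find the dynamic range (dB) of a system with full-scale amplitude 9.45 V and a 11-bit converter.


Dynamic range from full-scale to LSB:
V_min = V_max / 2^bits = 9.45 / 2^11
DR = 20 * log10(V_max / V_min)
   = 20 * log10(2^11)
   = 20 * 11 * log10(2)
   = 66.23 dB

66.23 dB


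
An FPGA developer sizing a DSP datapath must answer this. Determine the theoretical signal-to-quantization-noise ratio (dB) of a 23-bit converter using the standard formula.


Theoretical SNR for a full-scale sinusoid:
SNR = 6.02 * N + 1.76
    = 6.02 * 23 + 1.76
    = 138.46 + 1.76
    = 140.22 dB

140.22 dB


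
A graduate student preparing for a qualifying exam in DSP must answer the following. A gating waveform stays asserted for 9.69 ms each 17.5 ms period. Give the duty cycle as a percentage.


Duty cycle as a percentage:
DC = (t_on / T) * 100
   = (9.69 / 17.5) * 100
   = 0.553714 * 100
   = 55.37 %

55.37 %


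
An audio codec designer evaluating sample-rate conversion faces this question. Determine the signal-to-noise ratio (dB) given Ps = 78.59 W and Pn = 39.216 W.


SNR in decibels:
SNR = 10 * log10(Ps / Pn)
    = 10 * log10(78.59 / 39.216)
    = 10 * log10(2.004)
    = 10 * 0.3019
    = 3.02 dB

3.02 dB


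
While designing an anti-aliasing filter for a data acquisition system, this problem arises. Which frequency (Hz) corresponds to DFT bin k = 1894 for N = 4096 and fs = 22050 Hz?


Frequency of DFT bin k:
f_k = k * fs / N
    = 1894 * 22050 / 4096
    = 41762700 / 4096
    = 10195.972 Hz

10195.972 Hz


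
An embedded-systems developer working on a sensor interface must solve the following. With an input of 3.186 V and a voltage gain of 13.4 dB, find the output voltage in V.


Output voltage from dB gain:
V_out = V_in * 10^(gain_dB / 20)
      = 3.186 * 10^(13.4 / 20)
      = 3.186 * 4.677351
      = 14.902 V

14.902 V


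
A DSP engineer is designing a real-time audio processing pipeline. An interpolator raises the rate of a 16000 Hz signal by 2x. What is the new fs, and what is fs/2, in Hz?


Step 1 — output sample rate after interpolation by L:
fs_out = L * fs_in = 2 * 16000 = 32000 Hz

Step 2 — Nyquist frequency of the output stream:
f_Nyq = fs_out / 2 = 32000 / 2 = 16000.0 Hz

fs_out = 32000 Hz; f_Nyquist = 16000.0 Hz


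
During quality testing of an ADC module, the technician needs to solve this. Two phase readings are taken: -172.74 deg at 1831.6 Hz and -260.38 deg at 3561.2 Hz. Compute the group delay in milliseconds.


Group delay from phase difference:
tau = -d(phi)/d(omega)
d(phi) = -87.64 deg = -1.529607 rad
d(omega) = 2*pi*(3561.2 - 1831.6) = 10867.3973 rad/s
tau = -(-1.529607) / 10867.3973
    = 0.1408 ms

0.1408 ms


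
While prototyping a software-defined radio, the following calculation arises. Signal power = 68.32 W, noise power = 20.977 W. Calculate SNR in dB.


SNR in decibels:
SNR = 10 * log10(Ps / Pn)
    = 10 * log10(68.32 / 20.977)
    = 10 * log10(3.2569)
    = 10 * 0.5128
    = 5.13 dB

5.13 dB


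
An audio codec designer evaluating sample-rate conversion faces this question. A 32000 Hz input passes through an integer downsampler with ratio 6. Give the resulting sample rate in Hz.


Decimation reduces the sample rate:
fs_out = fs_in / M
       = 32000 / 6
       = 5333.3333 Hz

5333.3333 Hz


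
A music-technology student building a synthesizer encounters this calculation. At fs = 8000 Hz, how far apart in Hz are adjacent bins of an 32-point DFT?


DFT frequency resolution:
df = fs / N
   = 8000 / 32
   = 250.0 Hz

250.0 Hz


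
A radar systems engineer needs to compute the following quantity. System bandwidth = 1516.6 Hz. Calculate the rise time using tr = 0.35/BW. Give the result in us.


Rise time from bandwidth relationship:
tr = 0.35 / BW
   = 0.35 / 1516.6
   = 0.0002307793749 s
   = 230.7794 us

230.7794 us


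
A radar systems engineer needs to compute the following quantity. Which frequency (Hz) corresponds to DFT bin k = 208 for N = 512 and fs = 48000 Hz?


Frequency of DFT bin k:
f_k = k * fs / N
    = 208 * 48000 / 512
    = 9984000 / 512
    = 19500.0 Hz

19500.0 Hz


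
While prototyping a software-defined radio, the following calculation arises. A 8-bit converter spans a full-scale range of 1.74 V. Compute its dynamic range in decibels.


Dynamic range from full-scale to LSB:
V_min = V_max / 2^bits = 1.74 / 2^8
DR = 20 * log10(V_max / V_min)
   = 20 * log10(2^8)
   = 20 * 8 * log10(2)
   = 48.16 dB

48.16 dB


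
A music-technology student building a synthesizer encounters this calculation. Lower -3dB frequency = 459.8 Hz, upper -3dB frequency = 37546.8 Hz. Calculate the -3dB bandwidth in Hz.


Bandwidth is the difference of -3dB frequencies:
BW = f_high - f_low
   = 37546.8 - 459.8
   = 37087.0 Hz

37087.0 Hz


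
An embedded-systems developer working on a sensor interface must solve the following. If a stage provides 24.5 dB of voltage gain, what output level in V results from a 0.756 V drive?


Output voltage from dB gain:
V_out = V_in * 10^(gain_dB / 20)
      = 0.756 * 10^(24.5 / 20)
      = 0.756 * 16.78804
      = 12.6918 V

12.6918 V


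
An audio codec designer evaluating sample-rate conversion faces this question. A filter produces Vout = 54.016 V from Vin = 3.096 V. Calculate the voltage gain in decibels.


Voltage gain in dB:
G = 20 * log10(Vout / Vin)
  = 20 * log10(54.016 / 3.096)
  = 20 * log10(17.447028)
  = 20 * 1.241721
  = 24.83 dB

24.83 dB


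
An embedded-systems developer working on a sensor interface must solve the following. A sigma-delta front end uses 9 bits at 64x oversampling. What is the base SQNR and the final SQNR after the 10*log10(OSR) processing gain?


Step 1 — baseline SQNR at Nyquist:
SQNR_base = 6.02*N + 1.76
          = 6.02*9 + 1.76
          = 55.94 dB

Step 2 — oversampling processing gain:
G = 10*log10(OSR) = 10*log10(64) = 18.06 dB

Step 3 — total:
SQNR_total = 55.94 + 18.06 = 74.0 dB

Base SQNR = 55.94 dB; oversampled SQNR = 74.0 dB


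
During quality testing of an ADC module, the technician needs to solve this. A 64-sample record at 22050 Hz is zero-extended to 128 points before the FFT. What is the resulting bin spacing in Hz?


Frequency resolution after zero-padding:
N_padded = 64 * 2 = 128
df = fs / N_padded
   = 22050 / 128
   = 172.2656 Hz

172.2656 Hz


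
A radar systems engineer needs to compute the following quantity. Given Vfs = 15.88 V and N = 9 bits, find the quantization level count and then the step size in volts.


Step 1 — number of quantization levels:
L = 2^N = 2^9 = 512

Step 2 — LSB step size:
delta = Vfs / L
      = 15.88 / 512
      = 0.03101563 V

Levels = 512; step size = 0.03101563 V


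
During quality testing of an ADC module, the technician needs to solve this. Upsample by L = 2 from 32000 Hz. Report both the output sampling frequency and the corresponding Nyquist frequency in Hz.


Step 1 — output sample rate after interpolation by L:
fs_out = L * fs_in = 2 * 32000 = 64000 Hz

Step 2 — Nyquist frequency of the output stream:
f_Nyq = fs_out / 2 = 64000 / 2 = 32000.0 Hz

fs_out = 64000 Hz; f_Nyquist = 32000.0 Hz


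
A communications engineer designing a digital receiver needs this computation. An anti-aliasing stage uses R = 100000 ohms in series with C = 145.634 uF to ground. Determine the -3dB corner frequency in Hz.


Cutoff frequency of a first-order RC filter:
fc = 1 / (2 * pi * R * C)
C = 145.634 uF = 0.000145634 F
fc = 1 / (2 * pi * 100000 * 0.000145634)
   = 1 / 91.504540902579
   = 0.010928 Hz

0.010928 Hz


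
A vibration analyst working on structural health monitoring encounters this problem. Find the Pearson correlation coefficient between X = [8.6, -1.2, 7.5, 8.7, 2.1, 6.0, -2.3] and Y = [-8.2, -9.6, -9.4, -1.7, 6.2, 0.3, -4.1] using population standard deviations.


Pearson correlation coefficient (population):
r = cov(X,Y) / (std(X) * std(Y))
Mean X = 4.2, Mean Y = -3.7857
Cov(X,Y) = -1.248571
Std(X) = 4.302159, Std(Y) = 5.420445
r = -0.0535

-0.0535
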